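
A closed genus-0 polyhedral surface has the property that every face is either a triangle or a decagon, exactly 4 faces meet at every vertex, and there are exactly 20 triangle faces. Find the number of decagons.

Let x be the number of decagons; then F = 20 + x.
Edge–face incidences: 2E = 3·20 + 10·x = 60 + 10x.
Every vertex has degree 4, so 4V = 2E.
Euler: V − E + F = 2 ⇒ (2E)/4 − E + (20 + x) = 2.
Multiply by 8: 2·(2E) − 4·(2E) + 8·(20 + x) = 16, i.e. 160 + 8x − 2·(60 + 10x) = 16.
Collecting terms: −12x + 40 = 16, so −12x = −24, so x = 2.
Then 2E = 60 + 10·2 = 80, so E = 40, V = 2E/4 = 20, F = 20 + 2 = 22.

2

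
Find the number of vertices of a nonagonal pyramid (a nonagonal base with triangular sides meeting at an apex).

A pyramid on an n-gon base has one n-gon and n triangles: V = 9 + 1 = 10, E = 2·9 = 18, F = 9 + 1 = 10.

10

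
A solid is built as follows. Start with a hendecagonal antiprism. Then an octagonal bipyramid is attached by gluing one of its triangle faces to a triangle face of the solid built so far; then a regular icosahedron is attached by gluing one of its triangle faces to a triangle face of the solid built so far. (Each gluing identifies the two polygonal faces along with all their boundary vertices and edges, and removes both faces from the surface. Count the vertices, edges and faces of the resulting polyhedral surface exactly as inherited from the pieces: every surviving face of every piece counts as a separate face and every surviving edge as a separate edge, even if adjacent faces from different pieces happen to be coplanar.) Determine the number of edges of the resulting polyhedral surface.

A hendecagonal antiprism: V=22, E=44, F=24.
Attach an octagonal bipyramid (V=10, E=24, F=16) along a 3-gon: merge 3 vertices and 3 edges, delete both glued faces → V=29, E=65, F=38.
Attach a regular icosahedron (V=12, E=30, F=20) along a 3-gon: merge 3 vertices and 3 edges, delete both glued faces → V=38, E=92, F=56.
Check: V − E + F = 38 − 92 + 56 = 2.

92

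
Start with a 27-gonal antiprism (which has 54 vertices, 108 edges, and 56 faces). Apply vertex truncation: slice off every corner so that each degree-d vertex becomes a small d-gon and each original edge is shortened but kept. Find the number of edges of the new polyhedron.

Truncation replaces each original edge-end by a new vertex, so V′ = 2E = 216.
Each original edge survives, and each old vertex of degree d contributes d new edges; summing degrees gives Σd = 2E, so E′ = E + 2E = 3E = 324.
Each original face survives and each original vertex becomes one new face: F′ = F + V = 110.

324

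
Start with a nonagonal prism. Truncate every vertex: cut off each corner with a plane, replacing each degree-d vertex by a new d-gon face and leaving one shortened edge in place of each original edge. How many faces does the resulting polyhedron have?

29

The base solid has V = 18, E = 27, F = 11.
Truncation replaces each original edge-end by a new vertex, so V′ = 2E = 54.
Each original edge survives, and each old vertex of degree d contributes d new edges; summing degrees gives Σd = 2E, so E′ = E + 2E = 3E = 81.
Each original face survives and each original vertex becomes one new face: F′ = F + V = 29.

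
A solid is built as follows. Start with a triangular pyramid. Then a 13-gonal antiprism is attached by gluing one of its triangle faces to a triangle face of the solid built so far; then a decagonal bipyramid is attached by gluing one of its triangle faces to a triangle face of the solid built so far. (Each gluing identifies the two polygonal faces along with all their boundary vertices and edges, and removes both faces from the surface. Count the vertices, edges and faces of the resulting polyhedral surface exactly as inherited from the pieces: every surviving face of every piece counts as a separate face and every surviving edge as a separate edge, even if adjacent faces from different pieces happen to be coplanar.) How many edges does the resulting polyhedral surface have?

82

A triangular pyramid: V=4, E=6, F=4.
Attach a 13-gonal antiprism (V=26, E=52, F=28) along a 3-gon: merge 3 vertices and 3 edges, delete both glued faces → V=27, E=55, F=30.
Attach a decagonal bipyramid (V=12, E=30, F=20) along a 3-gon: merge 3 vertices and 3 edges, delete both glued faces → V=36, E=82, F=48.
Check: V − E + F = 36 − 82 + 48 = 2.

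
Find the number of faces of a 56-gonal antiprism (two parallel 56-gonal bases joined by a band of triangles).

An antiprism on an n-gon has two n-gon caps and 2n triangles: V = 2·56 = 112, E = 4·56 = 224, F = 2·56 + 2 = 114.
Check: V − E + F = 112 − 224 + 114 = 2.

114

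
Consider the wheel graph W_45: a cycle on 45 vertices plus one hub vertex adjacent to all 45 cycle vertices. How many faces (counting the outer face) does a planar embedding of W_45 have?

46

W_45 has V = 45 + 1 = 46 vertices and E = 2·45 = 90 edges.
By Euler's formula F = 2 − V + E = 2 − 46 + 90 = 46.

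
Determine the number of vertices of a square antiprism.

8

An antiprism on an n-gon has two n-gon caps and 2n triangles: V = 2·4 = 8, E = 4·4 = 16, F = 2·4 + 2 = 10.
Check: V − E + F = 8 − 16 + 10 = 2.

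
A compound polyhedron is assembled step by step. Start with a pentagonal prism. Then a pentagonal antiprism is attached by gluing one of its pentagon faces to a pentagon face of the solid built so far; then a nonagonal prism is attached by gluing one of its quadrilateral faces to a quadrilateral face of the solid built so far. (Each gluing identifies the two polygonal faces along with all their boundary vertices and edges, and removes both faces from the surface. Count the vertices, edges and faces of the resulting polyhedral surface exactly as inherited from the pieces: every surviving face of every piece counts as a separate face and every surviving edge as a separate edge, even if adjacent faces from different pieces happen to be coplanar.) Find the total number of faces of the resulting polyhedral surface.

A pentagonal prism: V=10, E=15, F=7.
Attach a pentagonal antiprism (V=10, E=20, F=12) along a 5-gon: merge 5 vertices and 5 edges, delete both glued faces → V=15, E=30, F=17.
Attach a nonagonal prism (V=18, E=27, F=11) along a 4-gon: merge 4 vertices and 4 edges, delete both glued faces → V=29, E=53, F=26.
Check: V − E + F = 29 − 53 + 26 = 2.

26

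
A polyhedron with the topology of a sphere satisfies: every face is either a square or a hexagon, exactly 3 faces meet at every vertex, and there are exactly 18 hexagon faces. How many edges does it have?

Let x be the number of squares; then F = 18 + x.
Edge–face incidences: 2E = 6·18 + 4·x = 108 + 4x.
Every vertex has degree 3, so 3V = 2E.
Euler: V − E + F = 2 ⇒ (2E)/3 − E + (18 + x) = 2.
Multiply by 6: 2·(2E) − 3·(2E) + 6·(18 + x) = 12, i.e. 108 + 6x − (108 + 4x) = 12.
Collecting terms: 2x = 12, so x = 6.
Then 2E = 108 + 4·6 = 132, so E = 66, V = 2E/3 = 44, F = 18 + 6 = 24.

66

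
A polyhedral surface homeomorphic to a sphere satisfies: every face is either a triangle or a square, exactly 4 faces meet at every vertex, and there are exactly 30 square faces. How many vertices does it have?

Let x be the number of triangles; then F = 30 + x.
Edge–face incidences: 2E = 4·30 + 3·x = 120 + 3x.
Every vertex has degree 4, so 4V = 2E.
Euler: V − E + F = 2 ⇒ (2E)/4 − E + (30 + x) = 2.
Multiply by 8: 2·(2E) − 4·(2E) + 8·(30 + x) = 16, i.e. 240 + 8x − 2·(120 + 3x) = 16.
Collecting terms: 2x = 16, so x = 8.
Then 2E = 120 + 3·8 = 144, so E = 72, V = 2E/4 = 36, F = 30 + 8 = 38.

36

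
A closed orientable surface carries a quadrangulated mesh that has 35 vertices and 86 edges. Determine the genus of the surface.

Every face is a square and each edge borders two faces, so 4F = 2·86, giving F = 43.
χ = V − E + F = 35 − 86 + 43 = -8.
For a closed orientable surface χ = 2 − 2g, so g = (2 − (-8))/2 = 5.

5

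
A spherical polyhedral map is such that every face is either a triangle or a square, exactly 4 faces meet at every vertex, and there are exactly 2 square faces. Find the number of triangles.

Let x be the number of triangles; then F = 2 + x.
Edge–face incidences: 2E = 4·2 + 3·x = 8 + 3x.
Every vertex has degree 4, so 4V = 2E.
Euler: V − E + F = 2 ⇒ (2E)/4 − E + (2 + x) = 2.
Multiply by 8: 2·(2E) − 4·(2E) + 8·(2 + x) = 16, i.e. 16 + 8x − 2·(8 + 3x) = 16.
Collecting terms: 2x = 16, so x = 8.
Then 2E = 8 + 3·8 = 32, so E = 16, V = 2E/4 = 8, F = 2 + 8 = 10.

8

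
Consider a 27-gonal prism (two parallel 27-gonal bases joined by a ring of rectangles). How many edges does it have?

A prism on an n-gon has two n-gon bases and n rectangular sides: V = 2·27 = 54, E = 3·27 = 81, F = 27 + 2 = 29.

81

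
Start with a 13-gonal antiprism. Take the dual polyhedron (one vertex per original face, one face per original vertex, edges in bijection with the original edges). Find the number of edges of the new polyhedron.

52

The base solid has V = 26, E = 52, F = 28.
The dual swaps V and F and preserves E: V′ = F = 28, E′ = E = 52, F′ = V = 26.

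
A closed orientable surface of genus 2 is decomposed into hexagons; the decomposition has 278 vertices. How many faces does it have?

χ = 2 − 2·2 = -2, and every face is a hexagon so 6F = 2E.
V − E + F = -2 with E = 6F/2 gives 278 − (6/2 − 1)·F = -2, so F = 140 and E = 420.

140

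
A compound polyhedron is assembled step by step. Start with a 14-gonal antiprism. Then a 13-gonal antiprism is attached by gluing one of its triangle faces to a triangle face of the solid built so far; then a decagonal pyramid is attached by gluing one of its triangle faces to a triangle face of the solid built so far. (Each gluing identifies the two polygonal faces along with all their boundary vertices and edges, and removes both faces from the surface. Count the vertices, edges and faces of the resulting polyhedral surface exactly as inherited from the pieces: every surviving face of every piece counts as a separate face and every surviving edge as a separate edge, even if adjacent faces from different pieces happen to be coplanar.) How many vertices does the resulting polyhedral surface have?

59

A 14-gonal antiprism: V=28, E=56, F=30.
Attach a 13-gonal antiprism (V=26, E=52, F=28) along a 3-gon: merge 3 vertices and 3 edges, delete both glued faces → V=51, E=105, F=56.
Attach a decagonal pyramid (V=11, E=20, F=11) along a 3-gon: merge 3 vertices and 3 edges, delete both glued faces → V=59, E=122, F=65.
Check: V − E + F = 59 − 122 + 65 = 2.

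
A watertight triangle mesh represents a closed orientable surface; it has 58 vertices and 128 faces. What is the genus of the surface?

Every face is a triangle, so 2E = 3·128 = 384, giving E = 192.
χ = V − E + F = 58 − 192 + 128 = -6.
For a closed orientable surface χ = 2 − 2g, so g = (2 − (-6))/2 = 4.

4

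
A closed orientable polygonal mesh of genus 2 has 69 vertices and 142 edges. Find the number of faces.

For a closed orientable surface of genus 2, χ = 2 − 2·2 = -2.
F = -2 − V + E = -2 − 69 + 142 = 71.

71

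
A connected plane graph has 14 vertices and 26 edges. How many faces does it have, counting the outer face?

Euler's formula for a connected plane graph: V − E + F = 2, so F = 2 − 14 + 26 = 14.

14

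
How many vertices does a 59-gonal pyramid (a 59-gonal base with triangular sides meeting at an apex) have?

A pyramid on an n-gon base has one n-gon and n triangles: V = 59 + 1 = 60, E = 2·59 = 118, F = 59 + 1 = 60.

60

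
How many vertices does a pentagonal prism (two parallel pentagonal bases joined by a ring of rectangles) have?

10

A prism on an n-gon has two n-gon bases and n rectangular sides: V = 2·5 = 10, E = 3·5 = 15, F = 5 + 2 = 7.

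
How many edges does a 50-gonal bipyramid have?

150

A bipyramid over an n-gon has 2n triangular faces and n + 2 vertices: V = 50 + 2 = 52, E = 3·50 = 150, F = 2·50 = 100.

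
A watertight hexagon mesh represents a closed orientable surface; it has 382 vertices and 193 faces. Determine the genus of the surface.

Every face is a hexagon, so 2E = 6·193 = 1158, giving E = 579.
χ = V − E + F = 382 − 579 + 193 = -4.
For a closed orientable surface χ = 2 − 2g, so g = (2 − (-4))/2 = 3.

3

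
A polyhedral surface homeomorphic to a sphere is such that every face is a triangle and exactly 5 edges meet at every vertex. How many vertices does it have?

Each face has 3 edges and each edge borders two faces, so 2E = 3F.
Each vertex has degree 5, so 5V = 2E and hence V = 3F/5.
Euler: V − E + F = 2 ⇒ (3F/5) − (3F/2) + F = 2.
Multiply by 10: (6 − 15 + 10)F = 20, i.e. 1F = 20.
So F = 20, E = 3·20/2 = 30, V = 3·20/5 = 12.

12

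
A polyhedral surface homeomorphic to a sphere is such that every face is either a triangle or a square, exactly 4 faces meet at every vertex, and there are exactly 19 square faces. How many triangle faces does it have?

8

Let x be the number of triangles; then F = 19 + x.
Edge–face incidences: 2E = 4·19 + 3·x = 76 + 3x.
Every vertex has degree 4, so 4V = 2E.
Euler: V − E + F = 2 ⇒ (2E)/4 − E + (19 + x) = 2.
Multiply by 8: 2·(2E) − 4·(2E) + 8·(19 + x) = 16, i.e. 152 + 8x − 2·(76 + 3x) = 16.
Collecting terms: 2x = 16, so x = 8.
Then 2E = 76 + 3·8 = 100, so E = 50, V = 2E/4 = 25, F = 19 + 8 = 27.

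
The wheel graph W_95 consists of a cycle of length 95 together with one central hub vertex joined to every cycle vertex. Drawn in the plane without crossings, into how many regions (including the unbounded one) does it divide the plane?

W_95 has V = 95 + 1 = 96 vertices and E = 2·95 = 190 edges.
By Euler's formula F = 2 − V + E = 2 − 96 + 190 = 96.

96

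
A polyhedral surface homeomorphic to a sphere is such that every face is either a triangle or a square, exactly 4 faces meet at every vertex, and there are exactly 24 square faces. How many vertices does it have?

Let x be the number of triangles; then F = 24 + x.
Edge–face incidences: 2E = 4·24 + 3·x = 96 + 3x.
Every vertex has degree 4, so 4V = 2E.
Euler: V − E + F = 2 ⇒ (2E)/4 − E + (24 + x) = 2.
Multiply by 8: 2·(2E) − 4·(2E) + 8·(24 + x) = 16, i.e. 192 + 8x − 2·(96 + 3x) = 16.
Collecting terms: 2x = 16, so x = 8.
Then 2E = 96 + 3·8 = 120, so E = 60, V = 2E/4 = 30, F = 24 + 8 = 32.

30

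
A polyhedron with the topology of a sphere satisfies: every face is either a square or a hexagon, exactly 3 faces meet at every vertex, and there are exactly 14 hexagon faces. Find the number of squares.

6

Let x be the number of squares; then F = 14 + x.
Edge–face incidences: 2E = 6·14 + 4·x = 84 + 4x.
Every vertex has degree 3, so 3V = 2E.
Euler: V − E + F = 2 ⇒ (2E)/3 − E + (14 + x) = 2.
Multiply by 6: 2·(2E) − 3·(2E) + 6·(14 + x) = 12, i.e. 84 + 6x − (84 + 4x) = 12.
Collecting terms: 2x = 12, so x = 6.
Then 2E = 84 + 4·6 = 108, so E = 54, V = 2E/3 = 36, F = 14 + 6 = 20.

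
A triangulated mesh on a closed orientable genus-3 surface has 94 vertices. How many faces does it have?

196

χ = 2 − 2·3 = -4, and every face is a triangle so 3F = 2E.
V − E + F = -4 with E = 3F/2 gives 94 − (3/2 − 1)·F = -4, so F = 196 and E = 294.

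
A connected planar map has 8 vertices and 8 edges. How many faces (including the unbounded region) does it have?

2

Euler's formula for a connected plane graph: V − E + F = 2, so F = 2 − 8 + 8 = 2.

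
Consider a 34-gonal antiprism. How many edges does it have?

An antiprism on an n-gon has two n-gon caps and 2n triangles: V = 2·34 = 68, E = 4·34 = 136, F = 2·34 + 2 = 70.

136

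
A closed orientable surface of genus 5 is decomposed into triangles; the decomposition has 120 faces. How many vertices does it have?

52

χ = 2 − 2·5 = -8, and every face is a triangle so 3F = 2E.
E = 3·120/2 = 180. Then V = -8 + E − F = -8 + 180 − 120 = 52.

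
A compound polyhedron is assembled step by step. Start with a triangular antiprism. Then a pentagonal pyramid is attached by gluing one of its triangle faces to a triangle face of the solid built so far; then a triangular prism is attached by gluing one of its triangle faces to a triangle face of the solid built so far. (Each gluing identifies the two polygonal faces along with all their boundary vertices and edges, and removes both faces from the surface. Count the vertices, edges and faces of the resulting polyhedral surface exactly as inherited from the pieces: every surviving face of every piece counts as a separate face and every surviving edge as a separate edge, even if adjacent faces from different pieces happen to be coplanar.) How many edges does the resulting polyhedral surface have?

25

A triangular antiprism: V=6, E=12, F=8.
Attach a pentagonal pyramid (V=6, E=10, F=6) along a 3-gon: merge 3 vertices and 3 edges, delete both glued faces → V=9, E=19, F=12.
Attach a triangular prism (V=6, E=9, F=5) along a 3-gon: merge 3 vertices and 3 edges, delete both glued faces → V=12, E=25, F=15.
Check: V − E + F = 12 − 25 + 15 = 2.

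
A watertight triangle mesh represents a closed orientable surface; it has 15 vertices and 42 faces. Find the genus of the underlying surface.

4

Every face is a triangle, so 2E = 3·42 = 126, giving E = 63.
χ = V − E + F = 15 − 63 + 42 = -6.
For a closed orientable surface χ = 2 − 2g, so g = (2 − (-6))/2 = 4.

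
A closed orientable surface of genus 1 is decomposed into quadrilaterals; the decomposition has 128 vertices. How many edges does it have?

256

χ = 2 − 2·1 = 0, and every face is a square so 4F = 2E.
V − E + F = 0 with E = 4F/2 gives 128 − (4/2 − 1)·F = 0, so F = 128 and E = 256.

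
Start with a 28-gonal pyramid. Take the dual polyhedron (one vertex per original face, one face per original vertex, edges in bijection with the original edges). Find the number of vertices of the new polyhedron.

29

The base solid has V = 29, E = 56, F = 29.
The dual swaps V and F and preserves E: V′ = F = 29, E′ = E = 56, F′ = V = 29.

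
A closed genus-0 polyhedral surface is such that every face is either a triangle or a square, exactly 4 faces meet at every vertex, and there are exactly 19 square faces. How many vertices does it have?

25

Let x be the number of triangles; then F = 19 + x.
Edge–face incidences: 2E = 4·19 + 3·x = 76 + 3x.
Every vertex has degree 4, so 4V = 2E.
Euler: V − E + F = 2 ⇒ (2E)/4 − E + (19 + x) = 2.
Multiply by 8: 2·(2E) − 4·(2E) + 8·(19 + x) = 16, i.e. 152 + 8x − 2·(76 + 3x) = 16.
Collecting terms: 2x = 16, so x = 8.
Then 2E = 76 + 3·8 = 100, so E = 50, V = 2E/4 = 25, F = 19 + 8 = 27.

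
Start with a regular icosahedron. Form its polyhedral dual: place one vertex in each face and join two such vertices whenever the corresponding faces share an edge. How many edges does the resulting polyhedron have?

The base solid has V = 12, E = 30, F = 20.
The dual swaps V and F and preserves E: V′ = F = 20, E′ = E = 30, F′ = V = 12.

30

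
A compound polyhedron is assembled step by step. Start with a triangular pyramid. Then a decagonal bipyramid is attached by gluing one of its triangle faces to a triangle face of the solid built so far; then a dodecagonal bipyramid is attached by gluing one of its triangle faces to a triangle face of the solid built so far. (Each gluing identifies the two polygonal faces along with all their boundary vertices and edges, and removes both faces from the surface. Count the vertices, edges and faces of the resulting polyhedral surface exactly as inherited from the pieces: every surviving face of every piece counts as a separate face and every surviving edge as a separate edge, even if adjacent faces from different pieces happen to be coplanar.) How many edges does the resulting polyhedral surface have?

A triangular pyramid: V=4, E=6, F=4.
Attach a decagonal bipyramid (V=12, E=30, F=20) along a 3-gon: merge 3 vertices and 3 edges, delete both glued faces → V=13, E=33, F=22.
Attach a dodecagonal bipyramid (V=14, E=36, F=24) along a 3-gon: merge 3 vertices and 3 edges, delete both glued faces → V=24, E=66, F=44.
Check: V − E + F = 24 − 66 + 44 = 2.

66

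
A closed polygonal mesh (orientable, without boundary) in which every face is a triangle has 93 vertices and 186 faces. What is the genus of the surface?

Every face is a triangle, so 2E = 3·186 = 558, giving E = 279.
χ = V − E + F = 93 − 279 + 186 = 0.
For a closed orientable surface χ = 2 − 2g, so g = (2 − (0))/2 = 1.

1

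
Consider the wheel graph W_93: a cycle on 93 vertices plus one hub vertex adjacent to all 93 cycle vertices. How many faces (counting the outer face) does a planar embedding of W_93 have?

94

W_93 has V = 93 + 1 = 94 vertices and E = 2·93 = 186 edges.
By Euler's formula F = 2 − V + E = 2 − 94 + 186 = 94.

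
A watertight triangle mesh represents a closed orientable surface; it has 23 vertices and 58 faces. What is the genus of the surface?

Every face is a triangle, so 2E = 3·58 = 174, giving E = 87.
χ = V − E + F = 23 − 87 + 58 = -6.
For a closed orientable surface χ = 2 − 2g, so g = (2 − (-6))/2 = 4.

4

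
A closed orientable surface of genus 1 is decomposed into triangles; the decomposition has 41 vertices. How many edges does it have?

123

χ = 2 − 2·1 = 0, and every face is a triangle so 3F = 2E.
V − E + F = 0 with E = 3F/2 gives 41 − (3/2 − 1)·F = 0, so F = 82 and E = 123.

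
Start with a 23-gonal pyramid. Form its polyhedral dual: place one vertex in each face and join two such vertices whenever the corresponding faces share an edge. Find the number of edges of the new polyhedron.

The base solid has V = 24, E = 46, F = 24.
The dual swaps V and F and preserves E: V′ = F = 24, E′ = E = 46, F′ = V = 24.

46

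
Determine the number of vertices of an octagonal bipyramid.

10

A bipyramid over an n-gon has 2n triangular faces and n + 2 vertices: V = 8 + 2 = 10, E = 3·8 = 24, F = 2·8 = 16.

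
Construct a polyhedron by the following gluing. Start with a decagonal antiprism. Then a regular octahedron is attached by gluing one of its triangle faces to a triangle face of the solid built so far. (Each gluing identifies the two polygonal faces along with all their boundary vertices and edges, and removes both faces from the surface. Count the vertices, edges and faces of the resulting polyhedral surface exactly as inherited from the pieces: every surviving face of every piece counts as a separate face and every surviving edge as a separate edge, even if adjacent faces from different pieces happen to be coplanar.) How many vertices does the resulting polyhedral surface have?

23

A decagonal antiprism: V=20, E=40, F=22.
Attach a regular octahedron (V=6, E=12, F=8) along a 3-gon: merge 3 vertices and 3 edges, delete both glued faces → V=23, E=49, F=28.
Check: V − E + F = 23 − 49 + 28 = 2.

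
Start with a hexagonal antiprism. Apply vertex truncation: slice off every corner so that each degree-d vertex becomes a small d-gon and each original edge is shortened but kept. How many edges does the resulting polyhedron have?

72

The base solid has V = 12, E = 24, F = 14.
Truncation replaces each original edge-end by a new vertex, so V′ = 2E = 48.
Each original edge survives, and each old vertex of degree d contributes d new edges; summing degrees gives Σd = 2E, so E′ = E + 2E = 3E = 72.
Each original face survives and each original vertex becomes one new face: F′ = F + V = 26.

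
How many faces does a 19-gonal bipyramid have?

A bipyramid over an n-gon has 2n triangular faces and n + 2 vertices: V = 19 + 2 = 21, E = 3·19 = 57, F = 2·19 = 38.

38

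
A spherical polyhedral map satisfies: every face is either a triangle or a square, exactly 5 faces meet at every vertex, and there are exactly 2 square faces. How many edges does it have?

Let x be the number of triangles; then F = 2 + x.
Edge–face incidences: 2E = 4·2 + 3·x = 8 + 3x.
Every vertex has degree 5, so 5V = 2E.
Euler: V − E + F = 2 ⇒ (2E)/5 − E + (2 + x) = 2.
Multiply by 10: 2·(2E) − 5·(2E) + 10·(2 + x) = 20, i.e. 20 + 10x − 3·(8 + 3x) = 20.
Collecting terms: x − 4 = 20, so x = 24.
Then 2E = 8 + 3·24 = 80, so E = 40, V = 2E/5 = 16, F = 2 + 24 = 26.

40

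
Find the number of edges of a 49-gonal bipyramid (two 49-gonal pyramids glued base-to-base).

147

A bipyramid over an n-gon has 2n triangular faces and n + 2 vertices: V = 49 + 2 = 51, E = 3·49 = 147, F = 2·49 = 98.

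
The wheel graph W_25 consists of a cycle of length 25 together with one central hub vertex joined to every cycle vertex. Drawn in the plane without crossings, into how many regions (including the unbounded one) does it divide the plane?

W_25 has V = 25 + 1 = 26 vertices and E = 2·25 = 50 edges.
By Euler's formula F = 2 − V + E = 2 − 26 + 50 = 26.

26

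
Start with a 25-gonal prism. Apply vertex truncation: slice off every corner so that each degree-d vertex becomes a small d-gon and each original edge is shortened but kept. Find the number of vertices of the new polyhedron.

150

The base solid has V = 50, E = 75, F = 27.
Truncation replaces each original edge-end by a new vertex, so V′ = 2E = 150.
Each original edge survives, and each old vertex of degree d contributes d new edges; summing degrees gives Σd = 2E, so E′ = E + 2E = 3E = 225.
Each original face survives and each original vertex becomes one new face: F′ = F + V = 77.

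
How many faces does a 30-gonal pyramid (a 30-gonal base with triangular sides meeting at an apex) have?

A pyramid on an n-gon base has one n-gon and n triangles: V = 30 + 1 = 31, E = 2·30 = 60, F = 30 + 1 = 31.

31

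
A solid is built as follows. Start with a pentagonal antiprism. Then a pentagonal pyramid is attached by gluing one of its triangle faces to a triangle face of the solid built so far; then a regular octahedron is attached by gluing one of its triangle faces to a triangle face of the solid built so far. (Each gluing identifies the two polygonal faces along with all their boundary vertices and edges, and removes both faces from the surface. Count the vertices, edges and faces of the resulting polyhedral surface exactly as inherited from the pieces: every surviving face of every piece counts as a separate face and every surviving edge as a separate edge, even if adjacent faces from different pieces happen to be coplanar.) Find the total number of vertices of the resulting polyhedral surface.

16

A pentagonal antiprism: V=10, E=20, F=12.
Attach a pentagonal pyramid (V=6, E=10, F=6) along a 3-gon: merge 3 vertices and 3 edges, delete both glued faces → V=13, E=27, F=16.
Attach a regular octahedron (V=6, E=12, F=8) along a 3-gon: merge 3 vertices and 3 edges, delete both glued faces → V=16, E=36, F=22.
Check: V − E + F = 16 − 36 + 22 = 2.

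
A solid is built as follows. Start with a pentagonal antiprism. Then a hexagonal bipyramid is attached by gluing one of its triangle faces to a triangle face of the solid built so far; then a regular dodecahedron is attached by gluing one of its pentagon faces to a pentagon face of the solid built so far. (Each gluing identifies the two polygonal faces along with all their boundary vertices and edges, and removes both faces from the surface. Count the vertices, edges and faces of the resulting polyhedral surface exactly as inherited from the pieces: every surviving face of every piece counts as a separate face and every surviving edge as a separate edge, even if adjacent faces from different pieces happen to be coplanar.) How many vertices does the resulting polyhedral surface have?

30

A pentagonal antiprism: V=10, E=20, F=12.
Attach a hexagonal bipyramid (V=8, E=18, F=12) along a 3-gon: merge 3 vertices and 3 edges, delete both glued faces → V=15, E=35, F=22.
Attach a regular dodecahedron (V=20, E=30, F=12) along a 5-gon: merge 5 vertices and 5 edges, delete both glued faces → V=30, E=60, F=32.
Check: V − E + F = 30 − 60 + 32 = 2.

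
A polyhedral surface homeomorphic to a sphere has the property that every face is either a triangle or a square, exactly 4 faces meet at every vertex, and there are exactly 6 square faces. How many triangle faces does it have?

8

Let x be the number of triangles; then F = 6 + x.
Edge–face incidences: 2E = 4·6 + 3·x = 24 + 3x.
Every vertex has degree 4, so 4V = 2E.
Euler: V − E + F = 2 ⇒ (2E)/4 − E + (6 + x) = 2.
Multiply by 8: 2·(2E) − 4·(2E) + 8·(6 + x) = 16, i.e. 48 + 8x − 2·(24 + 3x) = 16.
Collecting terms: 2x = 16, so x = 8.
Then 2E = 24 + 3·8 = 48, so E = 24, V = 2E/4 = 12, F = 6 + 8 = 14.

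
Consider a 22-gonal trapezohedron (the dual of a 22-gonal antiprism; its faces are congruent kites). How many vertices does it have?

The n-trapezohedron (dual of the n-antiprism) has V = 2·22 + 2 = 46, E = 4·22 = 88, F = 2·22 = 44.

46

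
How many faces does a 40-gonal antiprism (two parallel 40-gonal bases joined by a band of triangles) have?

82

An antiprism on an n-gon has two n-gon caps and 2n triangles: V = 2·40 = 80, E = 4·40 = 160, F = 2·40 + 2 = 82.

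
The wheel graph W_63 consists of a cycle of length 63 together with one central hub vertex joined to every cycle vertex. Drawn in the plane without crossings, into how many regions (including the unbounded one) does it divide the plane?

64

W_63 has V = 63 + 1 = 64 vertices and E = 2·63 = 126 edges.
By Euler's formula F = 2 − V + E = 2 − 64 + 126 = 64.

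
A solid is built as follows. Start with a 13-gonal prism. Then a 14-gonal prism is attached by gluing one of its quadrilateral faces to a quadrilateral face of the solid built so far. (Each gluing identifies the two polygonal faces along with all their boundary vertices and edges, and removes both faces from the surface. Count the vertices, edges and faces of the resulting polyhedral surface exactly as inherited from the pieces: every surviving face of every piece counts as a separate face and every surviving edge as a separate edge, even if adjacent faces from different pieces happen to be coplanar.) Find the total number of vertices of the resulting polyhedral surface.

A 13-gonal prism: V=26, E=39, F=15.
Attach a 14-gonal prism (V=28, E=42, F=16) along a 4-gon: merge 4 vertices and 4 edges, delete both glued faces → V=50, E=77, F=29.
Check: V − E + F = 50 − 77 + 29 = 2.

50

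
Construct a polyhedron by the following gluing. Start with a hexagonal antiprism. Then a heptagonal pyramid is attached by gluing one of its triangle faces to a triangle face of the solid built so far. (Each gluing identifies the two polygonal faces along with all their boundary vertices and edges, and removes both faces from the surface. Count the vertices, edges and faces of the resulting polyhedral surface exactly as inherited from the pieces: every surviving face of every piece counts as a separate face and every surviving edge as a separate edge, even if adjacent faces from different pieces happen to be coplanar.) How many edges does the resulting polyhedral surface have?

A hexagonal antiprism: V=12, E=24, F=14.
Attach a heptagonal pyramid (V=8, E=14, F=8) along a 3-gon: merge 3 vertices and 3 edges, delete both glued faces → V=17, E=35, F=20.
Check: V − E + F = 17 − 35 + 20 = 2.

35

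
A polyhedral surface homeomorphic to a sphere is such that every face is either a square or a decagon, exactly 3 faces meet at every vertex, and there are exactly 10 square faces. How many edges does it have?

Let x be the number of decagons; then F = 10 + x.
Edge–face incidences: 2E = 4·10 + 10·x = 40 + 10x.
Every vertex has degree 3, so 3V = 2E.
Euler: V − E + F = 2 ⇒ (2E)/3 − E + (10 + x) = 2.
Multiply by 6: 2·(2E) − 3·(2E) + 6·(10 + x) = 12, i.e. 60 + 6x − (40 + 10x) = 12.
Collecting terms: −4x + 20 = 12, so −4x = −8, so x = 2.
Then 2E = 40 + 10·2 = 60, so E = 30, V = 2E/3 = 20, F = 10 + 2 = 12.

30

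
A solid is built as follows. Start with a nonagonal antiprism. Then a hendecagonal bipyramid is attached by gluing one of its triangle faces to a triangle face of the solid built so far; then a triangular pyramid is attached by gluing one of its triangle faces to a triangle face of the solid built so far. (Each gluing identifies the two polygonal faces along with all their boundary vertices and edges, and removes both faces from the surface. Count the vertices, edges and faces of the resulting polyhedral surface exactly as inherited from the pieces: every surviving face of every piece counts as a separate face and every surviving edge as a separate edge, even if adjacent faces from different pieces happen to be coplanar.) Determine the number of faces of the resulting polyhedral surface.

42

A nonagonal antiprism: V=18, E=36, F=20.
Attach a hendecagonal bipyramid (V=13, E=33, F=22) along a 3-gon: merge 3 vertices and 3 edges, delete both glued faces → V=28, E=66, F=40.
Attach a triangular pyramid (V=4, E=6, F=4) along a 3-gon: merge 3 vertices and 3 edges, delete both glued faces → V=29, E=69, F=42.
Check: V − E + F = 29 − 69 + 42 = 2.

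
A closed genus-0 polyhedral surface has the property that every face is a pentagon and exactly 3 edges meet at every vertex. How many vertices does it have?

Each face has 5 edges and each edge borders two faces, so 2E = 5F.
Each vertex has degree 3, so 3V = 2E and hence V = 5F/3.
Euler: V − E + F = 2 ⇒ (5F/3) − (5F/2) + F = 2.
Multiply by 6: (10 − 15 + 6)F = 12, i.e. 1F = 12.
So F = 12, E = 5·12/2 = 30, V = 5·12/3 = 20.

20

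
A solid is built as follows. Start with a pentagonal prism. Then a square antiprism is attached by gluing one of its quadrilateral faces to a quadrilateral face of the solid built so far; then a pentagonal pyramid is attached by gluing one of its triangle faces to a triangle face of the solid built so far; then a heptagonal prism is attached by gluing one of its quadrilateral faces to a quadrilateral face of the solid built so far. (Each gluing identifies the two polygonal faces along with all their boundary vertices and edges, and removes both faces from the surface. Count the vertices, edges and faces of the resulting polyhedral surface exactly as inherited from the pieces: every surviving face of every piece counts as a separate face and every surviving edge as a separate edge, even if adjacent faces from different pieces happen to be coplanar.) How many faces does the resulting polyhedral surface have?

A pentagonal prism: V=10, E=15, F=7.
Attach a square antiprism (V=8, E=16, F=10) along a 4-gon: merge 4 vertices and 4 edges, delete both glued faces → V=14, E=27, F=15.
Attach a pentagonal pyramid (V=6, E=10, F=6) along a 3-gon: merge 3 vertices and 3 edges, delete both glued faces → V=17, E=34, F=19.
Attach a heptagonal prism (V=14, E=21, F=9) along a 4-gon: merge 4 vertices and 4 edges, delete both glued faces → V=27, E=51, F=26.
Check: V − E + F = 27 − 51 + 26 = 2.

26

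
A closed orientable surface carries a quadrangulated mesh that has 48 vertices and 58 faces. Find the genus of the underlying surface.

Every face is a square, so 2E = 4·58 = 232, giving E = 116.
χ = V − E + F = 48 − 116 + 58 = -10.
For a closed orientable surface χ = 2 − 2g, so g = (2 − (-10))/2 = 6.

6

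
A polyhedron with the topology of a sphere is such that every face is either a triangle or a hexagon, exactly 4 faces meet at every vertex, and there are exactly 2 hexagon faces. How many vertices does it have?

Let x be the number of triangles; then F = 2 + x.
Edge–face incidences: 2E = 6·2 + 3·x = 12 + 3x.
Every vertex has degree 4, so 4V = 2E.
Euler: V − E + F = 2 ⇒ (2E)/4 − E + (2 + x) = 2.
Multiply by 8: 2·(2E) − 4·(2E) + 8·(2 + x) = 16, i.e. 16 + 8x − 2·(12 + 3x) = 16.
Collecting terms: 2x − 8 = 16, so 2x = 24, so x = 12.
Then 2E = 12 + 3·12 = 48, so E = 24, V = 2E/4 = 12, F = 2 + 12 = 14.

12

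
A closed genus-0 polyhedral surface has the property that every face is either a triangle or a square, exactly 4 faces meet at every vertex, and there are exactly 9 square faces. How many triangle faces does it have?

8

Let x be the number of triangles; then F = 9 + x.
Edge–face incidences: 2E = 4·9 + 3·x = 36 + 3x.
Every vertex has degree 4, so 4V = 2E.
Euler: V − E + F = 2 ⇒ (2E)/4 − E + (9 + x) = 2.
Multiply by 8: 2·(2E) − 4·(2E) + 8·(9 + x) = 16, i.e. 72 + 8x − 2·(36 + 3x) = 16.
Collecting terms: 2x = 16, so x = 8.
Then 2E = 36 + 3·8 = 60, so E = 30, V = 2E/4 = 15, F = 9 + 8 = 17.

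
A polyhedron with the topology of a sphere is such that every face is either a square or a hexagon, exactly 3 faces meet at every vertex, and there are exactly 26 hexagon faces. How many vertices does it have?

Let x be the number of squares; then F = 26 + x.
Edge–face incidences: 2E = 6·26 + 4·x = 156 + 4x.
Every vertex has degree 3, so 3V = 2E.
Euler: V − E + F = 2 ⇒ (2E)/3 − E + (26 + x) = 2.
Multiply by 6: 2·(2E) − 3·(2E) + 6·(26 + x) = 12, i.e. 156 + 6x − (156 + 4x) = 12.
Collecting terms: 2x = 12, so x = 6.
Then 2E = 156 + 4·6 = 180, so E = 90, V = 2E/3 = 60, F = 26 + 6 = 32.

60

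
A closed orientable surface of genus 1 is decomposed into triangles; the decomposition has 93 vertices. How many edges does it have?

279

χ = 2 − 2·1 = 0, and every face is a triangle so 3F = 2E.
V − E + F = 0 with E = 3F/2 gives 93 − (3/2 − 1)·F = 0, so F = 186 and E = 279.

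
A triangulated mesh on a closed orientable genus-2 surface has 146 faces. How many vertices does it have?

χ = 2 − 2·2 = -2, and every face is a triangle so 3F = 2E.
E = 3·146/2 = 219. Then V = -2 + E − F = -2 + 219 − 146 = 71.

71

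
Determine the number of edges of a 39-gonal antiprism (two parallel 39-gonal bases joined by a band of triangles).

156

An antiprism on an n-gon has two n-gon caps and 2n triangles: V = 2·39 = 78, E = 4·39 = 156, F = 2·39 + 2 = 80.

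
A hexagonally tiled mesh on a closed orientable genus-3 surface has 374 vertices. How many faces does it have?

χ = 2 − 2·3 = -4, and every face is a hexagon so 6F = 2E.
V − E + F = -4 with E = 6F/2 gives 374 − (6/2 − 1)·F = -4, so F = 189 and E = 567.

189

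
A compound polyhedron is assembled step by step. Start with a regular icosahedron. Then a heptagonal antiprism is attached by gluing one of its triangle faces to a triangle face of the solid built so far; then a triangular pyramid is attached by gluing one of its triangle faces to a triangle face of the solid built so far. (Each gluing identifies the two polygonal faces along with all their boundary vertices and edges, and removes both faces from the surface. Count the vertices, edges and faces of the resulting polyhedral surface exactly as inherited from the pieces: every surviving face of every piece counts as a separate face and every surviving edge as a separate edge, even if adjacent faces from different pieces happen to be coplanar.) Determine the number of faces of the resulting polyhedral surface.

36

A regular icosahedron: V=12, E=30, F=20.
Attach a heptagonal antiprism (V=14, E=28, F=16) along a 3-gon: merge 3 vertices and 3 edges, delete both glued faces → V=23, E=55, F=34.
Attach a triangular pyramid (V=4, E=6, F=4) along a 3-gon: merge 3 vertices and 3 edges, delete both glued faces → V=24, E=58, F=36.
Check: V − E + F = 24 − 58 + 36 = 2.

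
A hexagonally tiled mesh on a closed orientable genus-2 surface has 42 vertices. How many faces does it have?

22

χ = 2 − 2·2 = -2, and every face is a hexagon so 6F = 2E.
V − E + F = -2 with E = 6F/2 gives 42 − (6/2 − 1)·F = -2, so F = 22 and E = 66.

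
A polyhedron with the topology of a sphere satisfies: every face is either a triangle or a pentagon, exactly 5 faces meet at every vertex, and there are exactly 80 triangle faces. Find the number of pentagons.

Let x be the number of pentagons; then F = 80 + x.
Edge–face incidences: 2E = 3·80 + 5·x = 240 + 5x.
Every vertex has degree 5, so 5V = 2E.
Euler: V − E + F = 2 ⇒ (2E)/5 − E + (80 + x) = 2.
Multiply by 10: 2·(2E) − 5·(2E) + 10·(80 + x) = 20, i.e. 800 + 10x − 3·(240 + 5x) = 20.
Collecting terms: −5x + 80 = 20, so −5x = −60, so x = 12.
Then 2E = 240 + 5·12 = 300, so E = 150, V = 2E/5 = 60, F = 80 + 12 = 92.

12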